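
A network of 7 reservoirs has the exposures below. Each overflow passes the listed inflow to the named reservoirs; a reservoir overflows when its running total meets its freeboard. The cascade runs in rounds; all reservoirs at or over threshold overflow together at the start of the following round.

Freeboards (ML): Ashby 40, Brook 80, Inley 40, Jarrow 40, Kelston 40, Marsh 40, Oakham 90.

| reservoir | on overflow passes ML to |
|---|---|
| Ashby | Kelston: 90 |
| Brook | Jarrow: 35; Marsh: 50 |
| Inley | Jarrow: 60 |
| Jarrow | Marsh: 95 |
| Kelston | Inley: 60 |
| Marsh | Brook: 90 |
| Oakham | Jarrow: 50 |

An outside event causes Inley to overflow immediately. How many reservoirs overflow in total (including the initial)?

Round 1 — Inley overflows (initial).
  Jarrow: +60 → 60 ≥ 40
Round 2 — Jarrow overflows.
  Marsh: +95 → 95 ≥ 40
Round 3 — Marsh overflows.
  Brook: +90 → 90 ≥ 80
Round 4 — Brook overflows.
No further overflows.

4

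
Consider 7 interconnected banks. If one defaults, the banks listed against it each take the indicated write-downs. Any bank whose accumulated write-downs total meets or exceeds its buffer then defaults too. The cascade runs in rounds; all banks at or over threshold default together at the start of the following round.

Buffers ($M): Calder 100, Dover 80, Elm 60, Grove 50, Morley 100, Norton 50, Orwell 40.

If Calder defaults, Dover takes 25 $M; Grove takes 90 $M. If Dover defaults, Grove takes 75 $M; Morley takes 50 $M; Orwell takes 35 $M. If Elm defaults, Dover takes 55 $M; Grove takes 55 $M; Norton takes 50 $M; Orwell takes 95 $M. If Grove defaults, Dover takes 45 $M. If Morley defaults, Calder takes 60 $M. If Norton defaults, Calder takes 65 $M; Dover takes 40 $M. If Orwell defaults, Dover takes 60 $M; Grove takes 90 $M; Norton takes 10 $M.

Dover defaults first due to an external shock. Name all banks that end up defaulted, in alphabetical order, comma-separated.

Round 1 — Dover defaults (initial).
  Grove: +75 → 75 ≥ 50
  Morley: +50 → 50 < 100
  Orwell: +35 → 35 < 40
Round 2 — Grove defaults.
No further defaults.

Dover, Grove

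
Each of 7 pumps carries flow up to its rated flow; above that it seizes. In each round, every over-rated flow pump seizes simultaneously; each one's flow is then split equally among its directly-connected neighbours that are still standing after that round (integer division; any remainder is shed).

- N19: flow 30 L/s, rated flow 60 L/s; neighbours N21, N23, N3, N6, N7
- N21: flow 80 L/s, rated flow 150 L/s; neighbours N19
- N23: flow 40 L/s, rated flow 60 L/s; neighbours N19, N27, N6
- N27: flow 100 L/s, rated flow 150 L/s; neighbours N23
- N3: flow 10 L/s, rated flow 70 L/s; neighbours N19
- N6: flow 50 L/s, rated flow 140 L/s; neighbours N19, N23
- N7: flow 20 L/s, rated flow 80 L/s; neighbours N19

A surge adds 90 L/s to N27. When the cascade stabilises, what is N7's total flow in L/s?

68

Round 1 — N27 at 190 > 150. N27 seizes.
  N27 sheds 190 L/s to N23: 190 each.
    N23: 40+190 = 230 > 60
Round 2 — N23 seizes.
  N23 sheds 230 L/s to N19, N6: 115 each.
    N19: 30+115 = 145 > 60
    N6: 50+115 = 165 > 140
Round 3 — N19, N6 seize.
  N19 sheds 145 L/s to N21, N3, N7: 48 each (1 lost).
    N21: 80+48 = 128 ≤ 150
    N3: 10+48 = 58 ≤ 70
    N7: 20+48 = 68 ≤ 80
  N6 sheds 165 L/s: no online neighbours, lost.
No further seizures.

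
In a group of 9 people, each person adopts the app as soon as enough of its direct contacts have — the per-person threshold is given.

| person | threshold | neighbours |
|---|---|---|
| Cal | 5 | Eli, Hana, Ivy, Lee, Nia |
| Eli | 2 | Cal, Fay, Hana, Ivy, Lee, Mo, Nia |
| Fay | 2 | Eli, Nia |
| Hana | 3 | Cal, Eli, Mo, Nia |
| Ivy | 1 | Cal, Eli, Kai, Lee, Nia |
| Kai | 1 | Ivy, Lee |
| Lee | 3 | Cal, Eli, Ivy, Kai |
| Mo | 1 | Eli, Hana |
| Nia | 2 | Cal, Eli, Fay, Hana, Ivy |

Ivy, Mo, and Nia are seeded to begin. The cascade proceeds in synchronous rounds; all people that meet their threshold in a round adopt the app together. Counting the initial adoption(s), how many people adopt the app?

9

Round 1 — Ivy, Mo, Nia adopt the app (initial).
Round 2 — checking thresholds:
  Cal: 2 of 5 neighbours < 5, below threshold.
  Eli: 3 of 7 neighbours ≥ 2, adopts the app.
  Fay: 1 of 2 neighbours < 2, below threshold.
  Hana: 2 of 4 neighbours < 3, below threshold.
  Kai: 1 of 2 neighbours ≥ 1, adopts the app.
  Lee: 1 of 4 neighbours < 3, below threshold.
Round 3 — checking thresholds:
  Cal: 3 of 5 neighbours < 5, below threshold.
  Fay: 2 of 2 neighbours ≥ 2, adopts the app.
  Hana: 3 of 4 neighbours ≥ 3, adopts the app.
  Lee: 3 of 4 neighbours ≥ 3, adopts the app.
Round 4 — checking thresholds:
  Cal: 5 of 5 neighbours ≥ 5, adopts the app.
Round 5 — no new adoptions; cascade stops.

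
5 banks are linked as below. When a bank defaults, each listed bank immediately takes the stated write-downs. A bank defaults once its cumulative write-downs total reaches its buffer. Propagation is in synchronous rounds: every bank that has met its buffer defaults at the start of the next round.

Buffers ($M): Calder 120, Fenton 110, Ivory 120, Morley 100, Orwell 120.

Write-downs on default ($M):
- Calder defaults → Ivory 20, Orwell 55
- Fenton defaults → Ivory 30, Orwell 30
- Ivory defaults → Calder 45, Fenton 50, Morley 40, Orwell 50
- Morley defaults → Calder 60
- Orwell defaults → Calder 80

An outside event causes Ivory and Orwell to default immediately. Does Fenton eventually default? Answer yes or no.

Round 1 — Ivory, Orwell default (initial).
  Calder: +45+80 → 125 ≥ 120
  Fenton: +50 → 50 < 110
  Morley: +40 → 40 < 100
Round 2 — Calder defaults.
No further defaults.

no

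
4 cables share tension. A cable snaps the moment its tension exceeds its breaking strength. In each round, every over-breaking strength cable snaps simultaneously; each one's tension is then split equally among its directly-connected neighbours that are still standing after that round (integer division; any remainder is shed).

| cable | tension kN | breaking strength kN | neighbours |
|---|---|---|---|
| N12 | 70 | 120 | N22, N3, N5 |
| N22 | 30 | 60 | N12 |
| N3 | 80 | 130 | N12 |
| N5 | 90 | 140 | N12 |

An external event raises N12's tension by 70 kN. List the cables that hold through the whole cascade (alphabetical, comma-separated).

N3, N5

Round 1 — N12 at 140 > 120. N12 snaps.
  N12 sheds 140 kN to N22, N3, N5: 46 each (2 lost).
    N22: 30+46 = 76 > 60
    N3: 80+46 = 126 ≤ 130
    N5: 90+46 = 136 ≤ 140
Round 2 — N22 snaps.
  N22 sheds 76 kN: no online neighbours, lost.
No further breaks.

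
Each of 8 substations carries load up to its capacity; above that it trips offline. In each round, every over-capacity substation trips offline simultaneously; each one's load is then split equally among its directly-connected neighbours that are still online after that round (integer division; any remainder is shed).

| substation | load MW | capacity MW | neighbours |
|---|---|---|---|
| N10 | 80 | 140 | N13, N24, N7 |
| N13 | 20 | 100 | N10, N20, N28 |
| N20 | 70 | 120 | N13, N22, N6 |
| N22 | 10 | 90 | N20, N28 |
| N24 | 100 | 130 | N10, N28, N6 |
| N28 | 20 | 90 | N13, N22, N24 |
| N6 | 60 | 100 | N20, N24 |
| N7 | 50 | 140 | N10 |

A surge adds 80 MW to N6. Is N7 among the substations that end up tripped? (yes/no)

no

Round 1 — N6 at 140 > 100. N6 trips offline.
  N6 sheds 140 MW to N20, N24: 70 each.
    N20: 70+70 = 140 > 120
    N24: 100+70 = 170 > 130
Round 2 — N20, N24 trip offline.
  N20 sheds 140 MW to N13, N22: 70 each.
    N13: 20+70 = 90 ≤ 100
    N22: 10+70 = 80 ≤ 90
  N24 sheds 170 MW to N10, N28: 85 each.
    N10: 80+85 = 165 > 140
    N28: 20+85 = 105 > 90
Round 3 — N10, N28 trip offline.
  N10 sheds 165 MW to N13, N7: 82 each (1 lost).
    N13: 90+82 = 172 > 100
    N7: 50+82 = 132 ≤ 140
  N28 sheds 105 MW to N13, N22: 52 each (1 lost).
    N13: 172+52 = 224 > 100
    N22: 80+52 = 132 > 90
Round 4 — N13, N22 trip offline.
  N13 sheds 224 MW: no online neighbours, lost.
  N22 sheds 132 MW: no online neighbours, lost.
No further trips.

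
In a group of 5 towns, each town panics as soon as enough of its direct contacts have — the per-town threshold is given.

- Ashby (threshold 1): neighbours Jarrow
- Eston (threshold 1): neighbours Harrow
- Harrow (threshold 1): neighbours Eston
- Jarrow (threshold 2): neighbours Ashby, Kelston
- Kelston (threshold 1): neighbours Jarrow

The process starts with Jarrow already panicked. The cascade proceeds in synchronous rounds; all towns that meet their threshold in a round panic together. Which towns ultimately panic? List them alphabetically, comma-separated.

Ashby, Jarrow, Kelston

Round 1 — Jarrow panics (initial).
Round 2 — checking thresholds:
  Ashby: 1 of 1 neighbours ≥ 1, panics.
  Kelston: 1 of 1 neighbours ≥ 1, panics.
Round 3 — no new panics; cascade stops.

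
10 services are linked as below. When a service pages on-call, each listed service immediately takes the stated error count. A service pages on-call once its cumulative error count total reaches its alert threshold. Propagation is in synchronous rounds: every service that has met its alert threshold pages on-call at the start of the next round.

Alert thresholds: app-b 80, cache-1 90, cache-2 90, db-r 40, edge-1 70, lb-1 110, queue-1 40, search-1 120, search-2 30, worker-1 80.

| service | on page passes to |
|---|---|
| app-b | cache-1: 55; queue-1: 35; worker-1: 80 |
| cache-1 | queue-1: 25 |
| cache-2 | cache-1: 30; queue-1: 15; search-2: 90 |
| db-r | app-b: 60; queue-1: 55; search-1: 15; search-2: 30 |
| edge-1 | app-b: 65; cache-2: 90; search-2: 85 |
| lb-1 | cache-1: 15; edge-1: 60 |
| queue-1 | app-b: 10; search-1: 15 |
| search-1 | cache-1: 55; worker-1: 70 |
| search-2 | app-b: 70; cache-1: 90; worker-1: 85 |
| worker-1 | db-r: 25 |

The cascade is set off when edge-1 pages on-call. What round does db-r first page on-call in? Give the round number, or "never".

Round 1 — edge-1 pages on-call (initial).
  app-b: +65 → 65 < 80
  cache-2: +90 → 90 ≥ 90
  search-2: +85 → 85 ≥ 30
Round 2 — cache-2, search-2 page on-call.
  app-b: +70 → 135 ≥ 80
  cache-1: +30+90 → 120 ≥ 90
  queue-1: +15 → 15 < 40
  worker-1: +85 → 85 ≥ 80
Round 3 — app-b, cache-1, worker-1 page on-call.
  db-r: +25 → 25 < 40
  queue-1: +35+25 → 75 ≥ 40
Round 4 — queue-1 pages on-call.
  search-1: +15 → 15 < 120
No further pages.

never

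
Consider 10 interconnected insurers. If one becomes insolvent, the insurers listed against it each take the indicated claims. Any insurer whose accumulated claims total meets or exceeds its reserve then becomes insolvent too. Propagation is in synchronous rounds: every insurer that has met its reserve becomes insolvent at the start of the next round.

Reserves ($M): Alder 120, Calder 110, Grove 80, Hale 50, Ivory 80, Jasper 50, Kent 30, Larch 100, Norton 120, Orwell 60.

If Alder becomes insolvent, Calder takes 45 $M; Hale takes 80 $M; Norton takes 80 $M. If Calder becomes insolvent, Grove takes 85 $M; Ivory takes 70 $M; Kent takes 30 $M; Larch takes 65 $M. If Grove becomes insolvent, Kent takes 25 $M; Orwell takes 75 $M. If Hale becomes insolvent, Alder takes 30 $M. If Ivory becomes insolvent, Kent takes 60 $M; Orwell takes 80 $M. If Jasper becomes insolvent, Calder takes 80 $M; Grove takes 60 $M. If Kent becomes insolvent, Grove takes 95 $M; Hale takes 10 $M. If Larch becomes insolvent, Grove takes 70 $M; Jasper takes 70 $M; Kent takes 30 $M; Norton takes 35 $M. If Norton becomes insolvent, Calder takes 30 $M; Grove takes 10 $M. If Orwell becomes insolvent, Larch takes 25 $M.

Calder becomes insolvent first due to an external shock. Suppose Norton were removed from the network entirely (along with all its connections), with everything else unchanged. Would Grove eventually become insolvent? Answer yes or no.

With Norton removed:
Round 1 — Calder becomes insolvent (initial).
  Grove: +85 → 85 ≥ 80
  Ivory: +70 → 70 < 80
  Kent: +30 → 30 ≥ 30
  Larch: +65 → 65 < 100
Round 2 — Grove, Kent become insolvent.
  Hale: +10 → 10 < 50
  Orwell: +75 → 75 ≥ 60
Round 3 — Orwell becomes insolvent.
  Larch: +25 → 90 < 100
No further insolvencies.

yes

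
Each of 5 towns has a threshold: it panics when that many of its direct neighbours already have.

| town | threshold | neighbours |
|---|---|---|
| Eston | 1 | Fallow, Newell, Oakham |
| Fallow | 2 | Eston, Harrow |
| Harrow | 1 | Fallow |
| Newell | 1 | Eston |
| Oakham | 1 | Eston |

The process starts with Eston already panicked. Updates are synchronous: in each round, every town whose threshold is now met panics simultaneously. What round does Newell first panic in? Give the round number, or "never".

2

Round 1 — Eston panics (initial).
Round 2 — checking thresholds:
  Fallow: 1 of 2 neighbours < 2, holds.
  Newell: 1 of 1 neighbours ≥ 1, panics.
  Oakham: 1 of 1 neighbours ≥ 1, panics.
Round 3 — no new panics; cascade stops.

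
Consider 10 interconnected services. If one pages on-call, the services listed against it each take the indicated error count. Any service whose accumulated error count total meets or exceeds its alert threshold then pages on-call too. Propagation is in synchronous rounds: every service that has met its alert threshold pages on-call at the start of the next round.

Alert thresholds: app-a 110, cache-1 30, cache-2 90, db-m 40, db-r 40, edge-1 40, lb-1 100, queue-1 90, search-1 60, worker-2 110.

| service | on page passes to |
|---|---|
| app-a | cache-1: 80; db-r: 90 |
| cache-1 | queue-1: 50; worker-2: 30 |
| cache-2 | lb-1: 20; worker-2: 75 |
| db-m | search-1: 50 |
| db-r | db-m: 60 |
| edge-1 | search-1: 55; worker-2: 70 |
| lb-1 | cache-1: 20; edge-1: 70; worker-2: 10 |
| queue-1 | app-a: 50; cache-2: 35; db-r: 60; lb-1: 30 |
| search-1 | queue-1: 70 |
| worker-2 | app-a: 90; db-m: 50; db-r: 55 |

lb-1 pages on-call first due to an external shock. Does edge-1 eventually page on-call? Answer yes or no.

yes

Round 1 — lb-1 pages on-call (initial).
  cache-1: +20 → 20 < 30
  edge-1: +70 → 70 ≥ 40
  worker-2: +10 → 10 < 110
Round 2 — edge-1 pages on-call.
  search-1: +55 → 55 < 60
  worker-2: +70 → 80 < 110
No further pages.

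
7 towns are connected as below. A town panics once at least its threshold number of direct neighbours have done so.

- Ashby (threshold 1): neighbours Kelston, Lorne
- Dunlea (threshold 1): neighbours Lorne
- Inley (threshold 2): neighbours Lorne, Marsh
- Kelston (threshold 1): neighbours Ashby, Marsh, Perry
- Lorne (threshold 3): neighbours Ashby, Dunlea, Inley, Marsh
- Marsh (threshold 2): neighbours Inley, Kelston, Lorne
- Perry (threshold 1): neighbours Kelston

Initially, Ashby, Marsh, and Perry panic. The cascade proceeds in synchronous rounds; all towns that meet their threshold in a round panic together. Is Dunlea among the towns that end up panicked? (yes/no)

no

Round 1 — Ashby, Marsh, Perry panic (initial).
Round 2 — checking thresholds:
  Inley: 1 of 2 neighbours < 2, holds.
  Kelston: 3 of 3 neighbours ≥ 1, panics.
  Lorne: 2 of 4 neighbours < 3, holds.
Round 3 — no new panics; cascade stops.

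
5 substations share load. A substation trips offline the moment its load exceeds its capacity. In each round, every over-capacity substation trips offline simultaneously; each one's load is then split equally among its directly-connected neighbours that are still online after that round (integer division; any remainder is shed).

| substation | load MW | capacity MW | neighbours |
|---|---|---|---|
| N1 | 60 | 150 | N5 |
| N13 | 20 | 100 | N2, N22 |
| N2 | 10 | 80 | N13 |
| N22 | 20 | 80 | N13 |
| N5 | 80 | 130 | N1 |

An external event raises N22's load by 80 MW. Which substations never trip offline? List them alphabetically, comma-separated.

N1, N5

Round 1 — N22 at 100 > 80. N22 trips offline.
  N22 sheds 100 MW to N13: 100 each.
    N13: 20+100 = 120 > 100
Round 2 — N13 trips offline.
  N13 sheds 120 MW to N2: 120 each.
    N2: 10+120 = 130 > 80
Round 3 — N2 trips offline.
  N2 sheds 130 MW: no online neighbours, lost.
No further trips.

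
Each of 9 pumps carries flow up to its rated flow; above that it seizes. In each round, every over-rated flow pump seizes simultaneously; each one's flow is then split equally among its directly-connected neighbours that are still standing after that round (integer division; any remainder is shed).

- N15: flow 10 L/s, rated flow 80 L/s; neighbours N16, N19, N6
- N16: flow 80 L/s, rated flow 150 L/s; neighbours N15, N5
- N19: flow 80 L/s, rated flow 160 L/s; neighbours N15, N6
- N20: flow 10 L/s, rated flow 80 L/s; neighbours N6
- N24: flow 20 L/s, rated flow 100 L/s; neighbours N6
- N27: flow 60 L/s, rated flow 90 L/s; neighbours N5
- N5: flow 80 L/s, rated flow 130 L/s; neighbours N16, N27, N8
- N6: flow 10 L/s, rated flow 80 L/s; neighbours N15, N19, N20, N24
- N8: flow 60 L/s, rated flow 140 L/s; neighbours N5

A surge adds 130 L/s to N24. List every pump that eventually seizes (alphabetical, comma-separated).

Round 1 — N24 at 150 > 100. N24 seizes.
  N24 sheds 150 L/s to N6: 150 each.
    N6: 10+150 = 160 > 80
Round 2 — N6 seizes.
  N6 sheds 160 L/s to N15, N19, N20: 53 each (1 lost).
    N15: 10+53 = 63 ≤ 80
    N19: 80+53 = 133 ≤ 160
    N20: 10+53 = 63 ≤ 80
No further seizures.

N24, N6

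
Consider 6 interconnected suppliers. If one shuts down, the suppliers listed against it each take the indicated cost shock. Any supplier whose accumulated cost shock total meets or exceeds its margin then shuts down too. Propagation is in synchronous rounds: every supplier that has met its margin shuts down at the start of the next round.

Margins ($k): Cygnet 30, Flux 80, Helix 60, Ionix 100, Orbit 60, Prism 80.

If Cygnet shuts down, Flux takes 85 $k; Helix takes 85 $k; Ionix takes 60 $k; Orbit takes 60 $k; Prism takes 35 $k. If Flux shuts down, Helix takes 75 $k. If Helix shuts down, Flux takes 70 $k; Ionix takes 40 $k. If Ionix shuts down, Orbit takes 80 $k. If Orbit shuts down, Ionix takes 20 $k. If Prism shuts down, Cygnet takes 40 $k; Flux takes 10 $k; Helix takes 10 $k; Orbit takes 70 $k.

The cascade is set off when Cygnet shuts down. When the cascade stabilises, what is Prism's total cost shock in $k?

Round 1 — Cygnet shuts down (initial).
  Flux: +85 → 85 ≥ 80
  Helix: +85 → 85 ≥ 60
  Ionix: +60 → 60 < 100
  Orbit: +60 → 60 ≥ 60
  Prism: +35 → 35 < 80
Round 2 — Flux, Helix, Orbit shut down.
  Ionix: +40+20 → 120 ≥ 100
Round 3 — Ionix shuts down.
No further shutdowns.

35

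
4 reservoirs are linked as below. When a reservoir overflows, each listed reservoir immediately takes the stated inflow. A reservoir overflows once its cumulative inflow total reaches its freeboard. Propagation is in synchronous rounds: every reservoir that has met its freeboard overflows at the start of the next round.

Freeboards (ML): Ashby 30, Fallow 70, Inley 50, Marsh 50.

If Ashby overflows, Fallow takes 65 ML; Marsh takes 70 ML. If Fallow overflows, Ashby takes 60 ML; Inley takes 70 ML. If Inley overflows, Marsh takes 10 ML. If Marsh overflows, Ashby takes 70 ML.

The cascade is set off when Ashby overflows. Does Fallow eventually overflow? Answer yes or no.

Round 1 — Ashby overflows (initial).
  Fallow: +65 → 65 < 70
  Marsh: +70 → 70 ≥ 50
Round 2 — Marsh overflows.
No further overflows.

no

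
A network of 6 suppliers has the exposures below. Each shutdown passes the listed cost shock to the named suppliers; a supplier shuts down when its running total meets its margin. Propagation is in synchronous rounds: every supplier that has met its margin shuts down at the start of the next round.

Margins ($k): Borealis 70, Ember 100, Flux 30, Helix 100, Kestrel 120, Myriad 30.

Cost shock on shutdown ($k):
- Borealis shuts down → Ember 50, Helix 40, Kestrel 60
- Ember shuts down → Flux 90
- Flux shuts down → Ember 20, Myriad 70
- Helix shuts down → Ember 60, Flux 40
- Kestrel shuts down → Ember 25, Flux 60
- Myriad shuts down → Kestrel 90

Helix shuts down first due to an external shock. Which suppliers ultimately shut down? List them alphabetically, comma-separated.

Flux, Helix, Myriad

Round 1 — Helix shuts down (initial).
  Ember: +60 → 60 < 100
  Flux: +40 → 40 ≥ 30
Round 2 — Flux shuts down.
  Ember: +20 → 80 < 100
  Myriad: +70 → 70 ≥ 30
Round 3 — Myriad shuts down.
  Kestrel: +90 → 90 < 120
No further shutdowns.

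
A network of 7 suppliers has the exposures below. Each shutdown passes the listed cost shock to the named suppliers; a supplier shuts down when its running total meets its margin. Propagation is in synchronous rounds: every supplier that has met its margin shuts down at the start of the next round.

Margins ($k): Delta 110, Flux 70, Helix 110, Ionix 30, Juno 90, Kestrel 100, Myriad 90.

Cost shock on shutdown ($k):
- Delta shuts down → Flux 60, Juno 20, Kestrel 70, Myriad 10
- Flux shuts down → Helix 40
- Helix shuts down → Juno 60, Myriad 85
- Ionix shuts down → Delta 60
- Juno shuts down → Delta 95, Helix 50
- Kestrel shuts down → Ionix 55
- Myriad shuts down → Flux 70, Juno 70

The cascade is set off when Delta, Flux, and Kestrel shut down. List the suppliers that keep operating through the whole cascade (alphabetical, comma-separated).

Round 1 — Delta, Flux, Kestrel shut down (initial).
  Helix: +40 → 40 < 110
  Ionix: +55 → 55 ≥ 30
  Juno: +20 → 20 < 90
  Myriad: +10 → 10 < 90
Round 2 — Ionix shuts down.
No further shutdowns.

Helix, Juno, Myriad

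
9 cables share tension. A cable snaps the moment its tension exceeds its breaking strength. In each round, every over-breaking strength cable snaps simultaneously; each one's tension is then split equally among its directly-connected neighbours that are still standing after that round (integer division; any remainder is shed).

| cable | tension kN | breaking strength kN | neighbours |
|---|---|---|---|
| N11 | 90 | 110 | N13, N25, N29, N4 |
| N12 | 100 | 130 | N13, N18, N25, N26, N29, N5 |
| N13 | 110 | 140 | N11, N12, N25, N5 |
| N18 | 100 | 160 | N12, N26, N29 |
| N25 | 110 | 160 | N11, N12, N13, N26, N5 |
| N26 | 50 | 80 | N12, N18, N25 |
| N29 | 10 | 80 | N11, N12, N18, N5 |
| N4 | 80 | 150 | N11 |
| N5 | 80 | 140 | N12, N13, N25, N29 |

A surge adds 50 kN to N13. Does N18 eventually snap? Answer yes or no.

Round 1 — N13 at 160 > 140. N13 snaps.
  N13 sheds 160 kN to N11, N12, N25, N5: 40 each.
    N11: 90+40 = 130 > 110
    N12: 100+40 = 140 > 130
    N25: 110+40 = 150 ≤ 160
    N5: 80+40 = 120 ≤ 140
Round 2 — N11, N12 snap.
  N11 sheds 130 kN to N25, N29, N4: 43 each (1 lost).
    N25: 150+43 = 193 > 160
    N29: 10+43 = 53 ≤ 80
    N4: 80+43 = 123 ≤ 150
  N12 sheds 140 kN to N18, N25, N26, N29, N5: 28 each.
    N18: 100+28 = 128 ≤ 160
    N25: 193+28 = 221 > 160
    N26: 50+28 = 78 ≤ 80
    N29: 53+28 = 81 > 80
    N5: 120+28 = 148 > 140
Round 3 — N25, N29, N5 snap.
  N25 sheds 221 kN to N26: 221 each.
    N26: 78+221 = 299 > 80
  N29 sheds 81 kN to N18: 81 each.
    N18: 128+81 = 209 > 160
  N5 sheds 148 kN: no online neighbours, lost.
Round 4 — N18, N26 snap.
  N18 sheds 209 kN: no online neighbours, lost.
  N26 sheds 299 kN: no online neighbours, lost.
No further breaks.

yes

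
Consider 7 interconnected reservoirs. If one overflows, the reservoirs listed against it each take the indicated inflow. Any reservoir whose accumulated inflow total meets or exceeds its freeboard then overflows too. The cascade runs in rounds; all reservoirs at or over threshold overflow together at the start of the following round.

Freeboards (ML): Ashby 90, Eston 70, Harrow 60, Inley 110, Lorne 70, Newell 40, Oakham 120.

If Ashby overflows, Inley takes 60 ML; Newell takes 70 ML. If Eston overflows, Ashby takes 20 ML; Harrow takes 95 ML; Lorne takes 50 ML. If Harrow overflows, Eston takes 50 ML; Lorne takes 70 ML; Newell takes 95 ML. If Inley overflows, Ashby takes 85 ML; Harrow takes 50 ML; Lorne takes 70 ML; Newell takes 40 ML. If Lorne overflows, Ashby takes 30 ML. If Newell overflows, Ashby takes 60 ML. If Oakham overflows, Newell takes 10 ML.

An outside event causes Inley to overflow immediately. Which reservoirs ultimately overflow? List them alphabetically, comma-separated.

Ashby, Inley, Lorne, Newell

Round 1 — Inley overflows (initial).
  Ashby: +85 → 85 < 90
  Harrow: +50 → 50 < 60
  Lorne: +70 → 70 ≥ 70
  Newell: +40 → 40 ≥ 40
Round 2 — Lorne, Newell overflow.
  Ashby: +30+60 → 175 ≥ 90
Round 3 — Ashby overflows.
No further overflows.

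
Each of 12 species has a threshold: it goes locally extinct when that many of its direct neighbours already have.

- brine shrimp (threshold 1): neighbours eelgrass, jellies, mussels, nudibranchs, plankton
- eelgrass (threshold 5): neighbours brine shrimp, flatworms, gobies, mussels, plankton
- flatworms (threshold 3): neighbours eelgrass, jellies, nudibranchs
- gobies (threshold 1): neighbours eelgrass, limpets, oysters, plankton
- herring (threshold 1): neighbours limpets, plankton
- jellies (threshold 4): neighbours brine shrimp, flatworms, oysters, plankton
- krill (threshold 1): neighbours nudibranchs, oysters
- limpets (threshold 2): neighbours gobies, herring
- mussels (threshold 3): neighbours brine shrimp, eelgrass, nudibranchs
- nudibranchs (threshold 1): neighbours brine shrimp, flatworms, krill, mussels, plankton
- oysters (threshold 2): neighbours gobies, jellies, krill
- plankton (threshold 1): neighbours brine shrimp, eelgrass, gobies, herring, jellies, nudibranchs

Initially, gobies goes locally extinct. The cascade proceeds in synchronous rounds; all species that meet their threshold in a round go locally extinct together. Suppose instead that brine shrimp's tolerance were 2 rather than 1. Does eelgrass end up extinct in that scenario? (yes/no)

With brine shrimp's tolerance at 2:
Round 1 — gobies goes locally extinct (initial).
Round 2 — checking thresholds:
  eelgrass: 1 of 5 neighbours < 5, not yet.
  limpets: 1 of 2 neighbours < 2, not yet.
  oysters: 1 of 3 neighbours < 2, not yet.
  plankton: 1 of 6 neighbours ≥ 1, goes locally extinct.
Round 3 — checking thresholds:
  brine shrimp: 1 of 5 neighbours < 2, not yet.
  eelgrass: 2 of 5 neighbours < 5, not yet.
  herring: 1 of 2 neighbours ≥ 1, goes locally extinct.
  jellies: 1 of 4 neighbours < 4, not yet.
  limpets: 1 of 2 neighbours < 2, not yet.
  nudibranchs: 1 of 5 neighbours ≥ 1, goes locally extinct.
  oysters: 1 of 3 neighbours < 2, not yet.
Round 4 — checking thresholds:
  brine shrimp: 2 of 5 neighbours ≥ 2, goes locally extinct.
  eelgrass: 2 of 5 neighbours < 5, not yet.
  flatworms: 1 of 3 neighbours < 3, not yet.
  jellies: 1 of 4 neighbours < 4, not yet.
  krill: 1 of 2 neighbours ≥ 1, goes locally extinct.
  limpets: 2 of 2 neighbours ≥ 2, goes locally extinct.
  mussels: 1 of 3 neighbours < 3, not yet.
  oysters: 1 of 3 neighbours < 2, not yet.
Round 5 — checking thresholds:
  eelgrass: 3 of 5 neighbours < 5, not yet.
  flatworms: 1 of 3 neighbours < 3, not yet.
  jellies: 2 of 4 neighbours < 4, not yet.
  mussels: 2 of 3 neighbours < 3, not yet.
  oysters: 2 of 3 neighbours ≥ 2, goes locally extinct.
Round 6 — no new extinctions; cascade stops.

no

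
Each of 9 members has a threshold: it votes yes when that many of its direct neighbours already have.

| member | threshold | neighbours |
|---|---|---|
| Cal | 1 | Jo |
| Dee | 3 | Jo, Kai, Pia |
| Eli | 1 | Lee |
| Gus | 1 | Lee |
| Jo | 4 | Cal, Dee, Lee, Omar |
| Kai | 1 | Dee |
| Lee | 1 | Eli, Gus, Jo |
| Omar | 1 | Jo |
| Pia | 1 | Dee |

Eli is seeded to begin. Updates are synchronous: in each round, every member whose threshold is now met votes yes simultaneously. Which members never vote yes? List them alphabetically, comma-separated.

Cal, Dee, Jo, Kai, Omar, Pia

Round 1 — Eli votes yes (initial).
Round 2 — checking thresholds:
  Lee: 1 of 3 neighbours ≥ 1, votes yes.
Round 3 — checking thresholds:
  Gus: 1 of 1 neighbours ≥ 1, votes yes.
  Jo: 1 of 4 neighbours < 4, below threshold.
Round 4 — no new yes votes; cascade stops.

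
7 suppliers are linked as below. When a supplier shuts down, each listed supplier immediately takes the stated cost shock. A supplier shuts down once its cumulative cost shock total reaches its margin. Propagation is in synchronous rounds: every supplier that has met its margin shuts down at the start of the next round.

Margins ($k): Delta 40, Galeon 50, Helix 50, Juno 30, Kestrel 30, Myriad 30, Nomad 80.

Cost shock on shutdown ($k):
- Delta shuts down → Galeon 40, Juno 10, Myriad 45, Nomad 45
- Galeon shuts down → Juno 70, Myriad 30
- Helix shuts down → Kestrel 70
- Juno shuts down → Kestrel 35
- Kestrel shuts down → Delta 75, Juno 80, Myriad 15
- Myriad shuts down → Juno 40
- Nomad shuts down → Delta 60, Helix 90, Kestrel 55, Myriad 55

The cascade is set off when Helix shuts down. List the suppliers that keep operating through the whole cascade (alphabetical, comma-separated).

Galeon, Nomad

Round 1 — Helix shuts down (initial).
  Kestrel: +70 → 70 ≥ 30
Round 2 — Kestrel shuts down.
  Delta: +75 → 75 ≥ 40
  Juno: +80 → 80 ≥ 30
  Myriad: +15 → 15 < 30
Round 3 — Delta, Juno shut down.
  Galeon: +40 → 40 < 50
  Myriad: +45 → 60 ≥ 30
  Nomad: +45 → 45 < 80
Round 4 — Myriad shuts down.
No further shutdowns.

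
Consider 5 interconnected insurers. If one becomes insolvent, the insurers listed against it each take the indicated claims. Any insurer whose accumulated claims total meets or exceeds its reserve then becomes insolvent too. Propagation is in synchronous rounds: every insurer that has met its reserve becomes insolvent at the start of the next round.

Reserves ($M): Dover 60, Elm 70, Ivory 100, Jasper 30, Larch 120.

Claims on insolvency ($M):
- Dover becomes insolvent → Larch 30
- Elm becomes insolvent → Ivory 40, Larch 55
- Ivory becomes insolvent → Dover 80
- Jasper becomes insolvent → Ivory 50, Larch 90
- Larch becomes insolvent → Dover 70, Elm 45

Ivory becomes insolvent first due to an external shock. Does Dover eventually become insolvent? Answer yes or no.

yes

Round 1 — Ivory becomes insolvent (initial).
  Dover: +80 → 80 ≥ 60
Round 2 — Dover becomes insolvent.
  Larch: +30 → 30 < 120
No further insolvencies.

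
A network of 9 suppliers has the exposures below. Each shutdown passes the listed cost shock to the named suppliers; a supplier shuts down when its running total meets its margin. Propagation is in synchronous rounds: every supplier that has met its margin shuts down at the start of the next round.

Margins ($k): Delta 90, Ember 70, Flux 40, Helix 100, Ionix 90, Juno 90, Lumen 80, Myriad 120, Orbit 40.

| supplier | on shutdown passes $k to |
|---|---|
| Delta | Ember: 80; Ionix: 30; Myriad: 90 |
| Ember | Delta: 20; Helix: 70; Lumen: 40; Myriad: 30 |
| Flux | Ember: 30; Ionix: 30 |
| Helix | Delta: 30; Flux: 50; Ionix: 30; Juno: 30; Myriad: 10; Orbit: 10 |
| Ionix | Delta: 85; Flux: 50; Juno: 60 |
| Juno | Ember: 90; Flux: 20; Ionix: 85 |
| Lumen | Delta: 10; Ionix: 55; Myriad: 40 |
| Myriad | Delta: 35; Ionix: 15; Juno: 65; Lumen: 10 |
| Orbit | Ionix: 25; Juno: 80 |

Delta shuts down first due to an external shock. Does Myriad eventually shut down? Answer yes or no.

Round 1 — Delta shuts down (initial).
  Ember: +80 → 80 ≥ 70
  Ionix: +30 → 30 < 90
  Myriad: +90 → 90 < 120
Round 2 — Ember shuts down.
  Helix: +70 → 70 < 100
  Lumen: +40 → 40 < 80
  Myriad: +30 → 120 ≥ 120
Round 3 — Myriad shuts down.
  Ionix: +15 → 45 < 90
  Juno: +65 → 65 < 90
  Lumen: +10 → 50 < 80
No further shutdowns.

yes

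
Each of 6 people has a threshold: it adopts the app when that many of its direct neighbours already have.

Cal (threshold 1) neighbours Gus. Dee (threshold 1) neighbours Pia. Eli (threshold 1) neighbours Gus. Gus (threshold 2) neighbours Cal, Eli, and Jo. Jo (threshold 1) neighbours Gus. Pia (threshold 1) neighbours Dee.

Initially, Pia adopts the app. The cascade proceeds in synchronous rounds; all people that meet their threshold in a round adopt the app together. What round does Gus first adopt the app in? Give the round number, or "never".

Round 1 — Pia adopts the app (initial).
Round 2 — checking thresholds:
  Dee: 1 of 1 neighbours ≥ 1, adopts the app.
Round 3 — no new adoptions; cascade stops.

never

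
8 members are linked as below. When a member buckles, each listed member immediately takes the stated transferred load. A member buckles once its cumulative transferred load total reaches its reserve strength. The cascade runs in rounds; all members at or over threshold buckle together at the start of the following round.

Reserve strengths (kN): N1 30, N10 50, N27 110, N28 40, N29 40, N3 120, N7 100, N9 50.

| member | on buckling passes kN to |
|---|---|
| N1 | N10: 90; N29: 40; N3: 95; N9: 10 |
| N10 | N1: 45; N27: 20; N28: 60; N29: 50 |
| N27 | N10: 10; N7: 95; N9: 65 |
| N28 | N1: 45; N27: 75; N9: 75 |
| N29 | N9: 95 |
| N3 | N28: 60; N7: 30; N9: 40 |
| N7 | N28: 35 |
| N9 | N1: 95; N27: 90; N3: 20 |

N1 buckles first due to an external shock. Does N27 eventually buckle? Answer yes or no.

Round 1 — N1 buckles (initial).
  N10: +90 → 90 ≥ 50
  N29: +40 → 40 ≥ 40
  N3: +95 → 95 < 120
  N9: +10 → 10 < 50
Round 2 — N10, N29 buckle.
  N27: +20 → 20 < 110
  N28: +60 → 60 ≥ 40
  N9: +95 → 105 ≥ 50
Round 3 — N28, N9 buckle.
  N27: +75+90 → 185 ≥ 110
  N3: +20 → 115 < 120
Round 4 — N27 buckles.
  N7: +95 → 95 < 100
No further bucklings.

yes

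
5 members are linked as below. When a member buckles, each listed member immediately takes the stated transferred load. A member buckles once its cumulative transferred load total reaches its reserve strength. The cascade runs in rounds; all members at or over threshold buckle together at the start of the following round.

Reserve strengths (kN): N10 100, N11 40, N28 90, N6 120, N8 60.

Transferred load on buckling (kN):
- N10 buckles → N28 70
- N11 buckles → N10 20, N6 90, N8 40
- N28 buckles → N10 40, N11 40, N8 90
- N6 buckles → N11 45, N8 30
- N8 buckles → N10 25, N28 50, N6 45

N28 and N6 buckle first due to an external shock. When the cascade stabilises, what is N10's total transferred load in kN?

85

Round 1 — N28, N6 buckle (initial).
  N10: +40 → 40 < 100
  N11: +40+45 → 85 ≥ 40
  N8: +90+30 → 120 ≥ 60
Round 2 — N11, N8 buckle.
  N10: +20+25 → 85 < 100
No further bucklings.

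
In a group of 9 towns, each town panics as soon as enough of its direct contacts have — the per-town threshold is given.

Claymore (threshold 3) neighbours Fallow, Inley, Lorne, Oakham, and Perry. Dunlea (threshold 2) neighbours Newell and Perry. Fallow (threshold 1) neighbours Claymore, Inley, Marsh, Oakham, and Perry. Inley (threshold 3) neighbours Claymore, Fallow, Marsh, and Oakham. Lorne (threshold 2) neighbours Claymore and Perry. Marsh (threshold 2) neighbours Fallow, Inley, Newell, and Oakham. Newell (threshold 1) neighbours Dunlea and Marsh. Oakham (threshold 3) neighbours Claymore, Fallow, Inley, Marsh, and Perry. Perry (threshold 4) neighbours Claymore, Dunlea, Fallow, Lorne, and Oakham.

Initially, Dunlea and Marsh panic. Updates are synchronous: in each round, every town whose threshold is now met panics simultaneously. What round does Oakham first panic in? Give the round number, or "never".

never

Round 1 — Dunlea, Marsh panic (initial).
Round 2 — checking thresholds:
  Fallow: 1 of 5 neighbours ≥ 1, panics.
  Inley: 1 of 4 neighbours < 3, below threshold.
  Newell: 2 of 2 neighbours ≥ 1, panics.
  Oakham: 1 of 5 neighbours < 3, below threshold.
  Perry: 1 of 5 neighbours < 4, below threshold.
Round 3 — no new panics; cascade stops.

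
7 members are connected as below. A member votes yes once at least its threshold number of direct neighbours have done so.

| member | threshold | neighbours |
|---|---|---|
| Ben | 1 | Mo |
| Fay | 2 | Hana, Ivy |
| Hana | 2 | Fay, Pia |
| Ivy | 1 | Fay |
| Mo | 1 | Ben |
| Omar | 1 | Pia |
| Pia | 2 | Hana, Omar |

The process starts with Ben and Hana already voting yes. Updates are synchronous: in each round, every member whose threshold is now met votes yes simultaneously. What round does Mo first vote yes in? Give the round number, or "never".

Round 1 — Ben, Hana vote yes (initial).
Round 2 — checking thresholds:
  Fay: 1 of 2 neighbours < 2, below threshold.
  Mo: 1 of 1 neighbours ≥ 1, votes yes.
  Pia: 1 of 2 neighbours < 2, below threshold.
Round 3 — no new yes votes; cascade stops.

2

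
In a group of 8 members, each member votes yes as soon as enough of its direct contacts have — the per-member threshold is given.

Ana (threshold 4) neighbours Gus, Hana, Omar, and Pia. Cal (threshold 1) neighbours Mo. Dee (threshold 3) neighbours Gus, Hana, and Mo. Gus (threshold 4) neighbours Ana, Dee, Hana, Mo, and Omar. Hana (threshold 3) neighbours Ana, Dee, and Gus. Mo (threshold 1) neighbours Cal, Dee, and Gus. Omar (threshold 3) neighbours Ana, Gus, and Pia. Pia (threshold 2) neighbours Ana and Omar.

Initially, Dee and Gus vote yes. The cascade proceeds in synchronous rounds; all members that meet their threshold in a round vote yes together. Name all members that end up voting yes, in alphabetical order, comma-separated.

Cal, Dee, Gus, Mo

Round 1 — Dee, Gus vote yes (initial).
Round 2 — checking thresholds:
  Ana: 1 of 4 neighbours < 4, below threshold.
  Hana: 2 of 3 neighbours < 3, below threshold.
  Mo: 2 of 3 neighbours ≥ 1, votes yes.
  Omar: 1 of 3 neighbours < 3, below threshold.
Round 3 — checking thresholds:
  Ana: 1 of 4 neighbours < 4, below threshold.
  Cal: 1 of 1 neighbours ≥ 1, votes yes.
  Hana: 2 of 3 neighbours < 3, below threshold.
  Omar: 1 of 3 neighbours < 3, below threshold.
Round 4 — no new yes votes; cascade stops.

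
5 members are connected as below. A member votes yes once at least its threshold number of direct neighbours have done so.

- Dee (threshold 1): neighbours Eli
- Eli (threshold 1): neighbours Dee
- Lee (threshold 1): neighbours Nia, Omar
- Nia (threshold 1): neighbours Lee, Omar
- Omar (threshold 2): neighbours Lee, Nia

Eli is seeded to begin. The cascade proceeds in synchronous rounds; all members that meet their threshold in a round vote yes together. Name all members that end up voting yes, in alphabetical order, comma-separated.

Dee, Eli

Round 1 — Eli votes yes (initial).
Round 2 — checking thresholds:
  Dee: 1 of 1 neighbours ≥ 1, votes yes.
Round 3 — no new yes votes; cascade stops.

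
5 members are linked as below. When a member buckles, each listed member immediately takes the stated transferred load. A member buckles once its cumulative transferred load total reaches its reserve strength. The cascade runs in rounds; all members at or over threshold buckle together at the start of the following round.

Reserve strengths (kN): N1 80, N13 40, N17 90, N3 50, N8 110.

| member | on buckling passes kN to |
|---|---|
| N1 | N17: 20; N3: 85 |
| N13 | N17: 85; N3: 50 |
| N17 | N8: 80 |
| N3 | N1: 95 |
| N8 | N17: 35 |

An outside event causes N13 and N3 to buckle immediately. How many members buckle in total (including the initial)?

4

Round 1 — N13, N3 buckle (initial).
  N1: +95 → 95 ≥ 80
  N17: +85 → 85 < 90
Round 2 — N1 buckles.
  N17: +20 → 105 ≥ 90
Round 3 — N17 buckles.
  N8: +80 → 80 < 110
No further bucklings.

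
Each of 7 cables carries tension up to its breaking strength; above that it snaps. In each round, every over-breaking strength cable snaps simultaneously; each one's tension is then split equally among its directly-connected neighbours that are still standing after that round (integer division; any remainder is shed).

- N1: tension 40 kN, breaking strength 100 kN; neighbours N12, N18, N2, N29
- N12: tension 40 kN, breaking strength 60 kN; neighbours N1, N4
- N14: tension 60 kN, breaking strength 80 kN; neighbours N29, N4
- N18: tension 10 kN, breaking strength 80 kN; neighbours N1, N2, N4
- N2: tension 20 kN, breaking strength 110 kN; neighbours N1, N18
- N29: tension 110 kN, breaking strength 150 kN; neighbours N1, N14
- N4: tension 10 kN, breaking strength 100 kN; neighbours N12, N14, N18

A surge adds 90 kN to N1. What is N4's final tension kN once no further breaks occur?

82

Round 1 — N1 at 130 > 100. N1 snaps.
  N1 sheds 130 kN to N12, N18, N2, N29: 32 each (2 lost).
    N12: 40+32 = 72 > 60
    N18: 10+32 = 42 ≤ 80
    N2: 20+32 = 52 ≤ 110
    N29: 110+32 = 142 ≤ 150
Round 2 — N12 snaps.
  N12 sheds 72 kN to N4: 72 each.
    N4: 10+72 = 82 ≤ 100
No further breaks.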